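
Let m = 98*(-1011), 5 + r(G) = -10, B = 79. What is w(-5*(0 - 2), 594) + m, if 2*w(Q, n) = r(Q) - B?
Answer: -99125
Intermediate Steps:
r(G) = -15 (r(G) = -5 - 10 = -15)
w(Q, n) = -47 (w(Q, n) = (-15 - 1*79)/2 = (-15 - 79)/2 = (½)*(-94) = -47)
m = -99078
w(-5*(0 - 2), 594) + m = -47 - 99078 = -99125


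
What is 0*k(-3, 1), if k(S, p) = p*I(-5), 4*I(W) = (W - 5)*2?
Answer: 0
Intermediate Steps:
I(W) = -5/2 + W/2 (I(W) = ((W - 5)*2)/4 = ((-5 + W)*2)/4 = (-10 + 2*W)/4 = -5/2 + W/2)
k(S, p) = -5*p (k(S, p) = p*(-5/2 + (½)*(-5)) = p*(-5/2 - 5/2) = p*(-5) = -5*p)
0*k(-3, 1) = 0*(-5*1) = 0*(-5) = 0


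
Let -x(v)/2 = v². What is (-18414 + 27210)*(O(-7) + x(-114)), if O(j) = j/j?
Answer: -228616836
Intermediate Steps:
O(j) = 1
x(v) = -2*v²
(-18414 + 27210)*(O(-7) + x(-114)) = (-18414 + 27210)*(1 - 2*(-114)²) = 8796*(1 - 2*12996) = 8796*(1 - 25992) = 8796*(-25991) = -228616836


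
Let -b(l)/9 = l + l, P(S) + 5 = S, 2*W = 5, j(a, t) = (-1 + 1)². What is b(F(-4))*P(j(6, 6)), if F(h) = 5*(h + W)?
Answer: -675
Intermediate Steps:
j(a, t) = 0 (j(a, t) = 0² = 0)
W = 5/2 (W = (½)*5 = 5/2 ≈ 2.5000)
F(h) = 25/2 + 5*h (F(h) = 5*(h + 5/2) = 5*(5/2 + h) = 25/2 + 5*h)
P(S) = -5 + S
b(l) = -18*l (b(l) = -9*(l + l) = -18*l)
b(F(-4))*P(j(6, 6)) = (-18*(25/2 + 5*(-4)))*(-5 + 0) = -18*(25/2 - 20)*(-5) = -18*(-15/2)*(-5) = 135*(-5) = -675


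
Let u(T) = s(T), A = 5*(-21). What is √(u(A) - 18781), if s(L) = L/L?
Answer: 2*I*√4695 ≈ 137.04*I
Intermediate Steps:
A = -105
s(L) = 1
u(T) = 1
√(u(A) - 18781) = √(1 - 18781) = √(-18780) = 2*I*√4695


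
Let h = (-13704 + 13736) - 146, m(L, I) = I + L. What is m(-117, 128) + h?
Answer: -103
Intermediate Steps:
h = -114 (h = 32 - 146 = -114)
m(-117, 128) + h = (128 - 117) - 114 = 11 - 114 = -103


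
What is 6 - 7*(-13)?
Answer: 97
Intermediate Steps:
6 - 7*(-13) = 6 + 91 = 97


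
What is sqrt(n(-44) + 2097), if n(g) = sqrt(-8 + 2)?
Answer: sqrt(2097 + I*sqrt(6)) ≈ 45.793 + 0.0267*I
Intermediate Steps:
n(g) = I*sqrt(6) (n(g) = sqrt(-6) = I*sqrt(6))
sqrt(n(-44) + 2097) = sqrt(I*sqrt(6) + 2097) = sqrt(2097 + I*sqrt(6))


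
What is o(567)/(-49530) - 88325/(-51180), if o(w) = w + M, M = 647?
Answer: 143753491/84498180 ≈ 1.7013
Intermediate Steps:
o(w) = 647 + w (o(w) = w + 647 = 647 + w)
o(567)/(-49530) - 88325/(-51180) = (647 + 567)/(-49530) - 88325/(-51180) = 1214*(-1/49530) - 88325*(-1/51180) = -607/24765 + 17665/10236 = 143753491/84498180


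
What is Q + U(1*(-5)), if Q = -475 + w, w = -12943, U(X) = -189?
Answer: -13607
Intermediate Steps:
Q = -13418 (Q = -475 - 12943 = -13418)
Q + U(1*(-5)) = -13418 - 189 = -13607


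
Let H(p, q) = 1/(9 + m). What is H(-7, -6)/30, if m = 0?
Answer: 1/270 ≈ 0.0037037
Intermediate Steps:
H(p, q) = ⅑ (H(p, q) = 1/(9 + 0) = 1/9 = ⅑)
H(-7, -6)/30 = (⅑)/30 = (⅑)*(1/30) = 1/270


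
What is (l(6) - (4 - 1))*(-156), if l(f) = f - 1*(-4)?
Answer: -1092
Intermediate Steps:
l(f) = 4 + f (l(f) = f + 4 = 4 + f)
(l(6) - (4 - 1))*(-156) = ((4 + 6) - (4 - 1))*(-156) = (10 - 1*3)*(-156) = (10 - 3)*(-156) = 7*(-156) = -1092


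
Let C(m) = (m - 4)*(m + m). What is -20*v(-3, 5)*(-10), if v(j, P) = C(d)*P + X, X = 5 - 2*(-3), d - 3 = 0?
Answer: -3800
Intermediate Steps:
d = 3 (d = 3 + 0 = 3)
C(m) = 2*m*(-4 + m) (C(m) = (-4 + m)*(2*m) = 2*m*(-4 + m))
X = 11 (X = 5 + 6 = 11)
v(j, P) = 11 - 6*P (v(j, P) = (2*3*(-4 + 3))*P + 11 = (2*3*(-1))*P + 11 = -6*P + 11 = 11 - 6*P)
-20*v(-3, 5)*(-10) = -20*(11 - 6*5)*(-10) = -20*(11 - 30)*(-10) = -20*(-19)*(-10) = 380*(-10) = -3800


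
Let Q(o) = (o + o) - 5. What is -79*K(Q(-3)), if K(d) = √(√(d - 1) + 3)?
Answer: -79*√(3 + 2*I*√3) ≈ -153.82 - 70.274*I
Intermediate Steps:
Q(o) = -5 + 2*o (Q(o) = 2*o - 5 = -5 + 2*o)
K(d) = √(3 + √(-1 + d)) (K(d) = √(√(-1 + d) + 3) = √(3 + √(-1 + d)))
-79*K(Q(-3)) = -79*√(3 + √(-1 + (-5 + 2*(-3)))) = -79*√(3 + √(-1 + (-5 - 6))) = -79*√(3 + √(-1 - 11)) = -79*√(3 + √(-12)) = -79*√(3 + 2*I*√3)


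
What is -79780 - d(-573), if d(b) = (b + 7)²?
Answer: -400136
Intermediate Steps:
d(b) = (7 + b)²
-79780 - d(-573) = -79780 - (7 - 573)² = -79780 - 1*(-566)² = -79780 - 1*320356 = -79780 - 320356 = -400136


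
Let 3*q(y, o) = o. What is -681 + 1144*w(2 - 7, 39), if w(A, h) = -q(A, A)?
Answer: 3677/3 ≈ 1225.7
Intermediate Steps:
q(y, o) = o/3
w(A, h) = -A/3
-681 + 1144*w(2 - 7, 39) = -681 + 1144*(-(2 - 7)/3) = -681 + 1144*(-1/3*(-5)) = -681 + 1144*(5/3) = -681 + 5720/3 = 3677/3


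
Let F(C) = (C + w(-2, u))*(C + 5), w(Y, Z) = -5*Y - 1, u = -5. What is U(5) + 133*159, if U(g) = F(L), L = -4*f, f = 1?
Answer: 21152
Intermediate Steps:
w(Y, Z) = -1 - 5*Y
L = -4 (L = -4*1 = -4)
F(C) = (5 + C)*(9 + C) (F(C) = (C + (-1 - 5*(-2)))*(C + 5) = (C + (-1 + 10))*(5 + C) = (C + 9)*(5 + C) = (9 + C)*(5 + C) = (5 + C)*(9 + C))
U(g) = 5 (U(g) = 45 + (-4)² + 14*(-4) = 45 + 16 - 56 = 5)
U(5) + 133*159 = 5 + 133*159 = 5 + 21147 = 21152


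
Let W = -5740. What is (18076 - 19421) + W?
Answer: -7085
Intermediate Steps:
(18076 - 19421) + W = (18076 - 19421) - 5740 = -1345 - 5740 = -7085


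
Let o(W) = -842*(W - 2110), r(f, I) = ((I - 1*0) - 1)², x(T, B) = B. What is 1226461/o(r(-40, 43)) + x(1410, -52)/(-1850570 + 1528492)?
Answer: 197515627611/46915813948 ≈ 4.2100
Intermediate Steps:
r(f, I) = (-1 + I)² (r(f, I) = ((I + 0) - 1)² = (I - 1)² = (-1 + I)²)
o(W) = 1776620 - 842*W (o(W) = -842*(-2110 + W) = 1776620 - 842*W)
1226461/o(r(-40, 43)) + x(1410, -52)/(-1850570 + 1528492) = 1226461/(1776620 - 842*(-1 + 43)²) - 52/(-1850570 + 1528492) = 1226461/(1776620 - 842*42²) - 52/(-322078) = 1226461/(1776620 - 842*1764) - 52*(-1/322078) = 1226461/(1776620 - 1485288) + 26/161039 = 1226461/291332 + 26/161039 = 197515627611/46915813948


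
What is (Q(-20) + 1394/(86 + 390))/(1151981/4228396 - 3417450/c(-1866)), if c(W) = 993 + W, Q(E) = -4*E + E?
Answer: 542019055458/33719787709097 ≈ 0.016074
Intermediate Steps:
Q(E) = -3*E
(Q(-20) + 1394/(86 + 390))/(1151981/4228396 - 3417450/c(-1866)) = (-3*(-20) + 1394/(86 + 390))/(1151981/4228396 - 3417450/(993 - 1866)) = (60 + 1394/476)/(1151981*(1/4228396) - 3417450/(-873)) = (60 + 1394*(1/476))/(1151981/4228396 - 3417450*(-1/873)) = (60 + 41/14)/(1151981/4228396 + 1139150/291) = 881/(14*(4817112529871/1230463236)) = (881/14)*(1230463236/4817112529871) = 542019055458/33719787709097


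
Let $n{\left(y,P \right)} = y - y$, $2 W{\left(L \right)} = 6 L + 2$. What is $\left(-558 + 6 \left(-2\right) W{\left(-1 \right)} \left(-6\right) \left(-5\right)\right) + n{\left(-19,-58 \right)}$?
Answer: $162$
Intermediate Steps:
$W{\left(L \right)} = 1 + 3 L$ ($W{\left(L \right)} = \frac{6 L + 2}{2} = \frac{2 + 6 L}{2} = 1 + 3 L$)
$n{\left(y,P \right)} = 0$
$\left(-558 + 6 \left(-2\right) W{\left(-1 \right)} \left(-6\right) \left(-5\right)\right) + n{\left(-19,-58 \right)} = \left(-558 + 6 \left(-2\right) \left(1 + 3 \left(-1\right)\right) \left(-6\right) \left(-5\right)\right) + 0 = \left(-558 + - 12 \left(1 - 3\right) \left(-6\right) \left(-5\right)\right) + 0 = \left(-558 + \left(-12\right) \left(-2\right) \left(-6\right) \left(-5\right)\right) + 0 = \left(-558 + 24 \left(-6\right) \left(-5\right)\right) + 0 = \left(-558 - -720\right) + 0 = \left(-558 + 720\right) + 0 = 162 + 0 = 162$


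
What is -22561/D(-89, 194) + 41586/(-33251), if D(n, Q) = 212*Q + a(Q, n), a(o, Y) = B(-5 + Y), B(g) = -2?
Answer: -2460441647/1367480626 ≈ -1.7993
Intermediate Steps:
a(o, Y) = -2
D(n, Q) = -2 + 212*Q (D(n, Q) = 212*Q - 2 = -2 + 212*Q)
-22561/D(-89, 194) + 41586/(-33251) = -22561/(-2 + 212*194) + 41586/(-33251) = -22561/(-2 + 41128) + 41586*(-1/33251) = -22561/41126 - 41586/33251 = -2460441647/1367480626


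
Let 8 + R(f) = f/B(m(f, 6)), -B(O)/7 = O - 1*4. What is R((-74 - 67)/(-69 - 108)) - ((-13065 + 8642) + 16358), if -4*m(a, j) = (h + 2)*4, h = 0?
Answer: -29594707/2478 ≈ -11943.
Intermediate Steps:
m(a, j) = -2 (m(a, j) = -(0 + 2)*4/4 = -4/2 = -¼*8 = -2)
B(O) = 28 - 7*O (B(O) = -7*(O - 1*4) = -7*(O - 4) = -7*(-4 + O) = 28 - 7*O)
R(f) = -8 + f/42 (R(f) = -8 + f/(28 - 7*(-2)) = -8 + f/(28 + 14) = -8 + f/42)
R((-74 - 67)/(-69 - 108)) - ((-13065 + 8642) + 16358) = (-8 + ((-74 - 67)/(-69 - 108))/42) - ((-13065 + 8642) + 16358) = (-8 + (-141/(-177))/42) - (-4423 + 16358) = (-8 + (-141*(-1/177))/42) - 1*11935 = (-8 + (1/42)*(47/59)) - 11935 = (-8 + 47/2478) - 11935 = -19777/2478 - 11935 = -29594707/2478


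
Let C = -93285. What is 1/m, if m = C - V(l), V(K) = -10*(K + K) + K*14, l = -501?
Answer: -1/96291 ≈ -1.0385e-5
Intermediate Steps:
V(K) = -6*K (V(K) = -20*K + 14*K = -6*K)
m = -96291 (m = -93285 - (-6)*(-501) = -93285 - 1*3006 = -93285 - 3006 = -96291)
1/m = 1/(-96291) = -1/96291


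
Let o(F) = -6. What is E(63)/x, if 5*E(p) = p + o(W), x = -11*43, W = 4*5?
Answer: -57/2365 ≈ -0.024101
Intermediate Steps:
W = 20
x = -473
E(p) = -6/5 + p/5 (E(p) = (p - 6)/5 = (-6 + p)/5 = -6/5 + p/5)
E(63)/x = (-6/5 + (1/5)*63)/(-473) = (-6/5 + 63/5)*(-1/473) = (57/5)*(-1/473) = -57/2365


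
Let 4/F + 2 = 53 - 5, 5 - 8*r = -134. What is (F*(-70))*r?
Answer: -4865/46 ≈ -105.76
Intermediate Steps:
r = 139/8 (r = 5/8 - ⅛*(-134) = 5/8 + 67/4 = 139/8 ≈ 17.375)
F = 2/23 (F = 4/(-2 + (53 - 5)) = 4/(-2 + 48) = 4/46 = 4*(1/46) = 2/23 ≈ 0.086957)
(F*(-70))*r = ((2/23)*(-70))*(139/8) = -140/23*139/8 = -4865/46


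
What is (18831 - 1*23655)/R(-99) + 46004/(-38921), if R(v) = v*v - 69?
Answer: -52955486/31564931 ≈ -1.6777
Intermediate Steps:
R(v) = -69 + v² (R(v) = v² - 69 = -69 + v²)
(18831 - 1*23655)/R(-99) + 46004/(-38921) = (18831 - 1*23655)/(-69 + (-99)²) + 46004/(-38921) = (18831 - 23655)/(-69 + 9801) + 46004*(-1/38921) = -4824/9732 - 46004/38921 = -4824*1/9732 - 46004/38921 = -402/811 - 46004/38921 = -52955486/31564931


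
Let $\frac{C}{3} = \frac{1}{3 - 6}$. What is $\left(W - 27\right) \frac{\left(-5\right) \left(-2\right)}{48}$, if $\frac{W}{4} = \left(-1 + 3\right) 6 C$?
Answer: $- \frac{125}{8} \approx -15.625$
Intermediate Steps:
$C = -1$ ($C = \frac{3}{3 - 6} = \frac{3}{-3} = 3 \left(- \frac{1}{3}\right) = -1$)
$W = -48$ ($W = 4 \left(-1 + 3\right) 6 \left(-1\right) = 4 \cdot 2 \cdot 6 \left(-1\right) = 4 \cdot 12 \left(-1\right) = 4 \left(-12\right) = -48$)
$\left(W - 27\right) \frac{\left(-5\right) \left(-2\right)}{48} = \left(-48 - 27\right) \frac{\left(-5\right) \left(-2\right)}{48} = \left(-48 - 27\right) 10 \cdot \frac{1}{48} = \left(-75\right) \frac{5}{24} = - \frac{125}{8}$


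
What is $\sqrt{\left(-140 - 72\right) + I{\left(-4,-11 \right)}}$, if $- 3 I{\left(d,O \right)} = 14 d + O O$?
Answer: $\frac{i \sqrt{2103}}{3} \approx 15.286 i$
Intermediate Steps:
$I{\left(d,O \right)} = - \frac{14 d}{3} - \frac{O^{2}}{3}$ ($I{\left(d,O \right)} = - \frac{14 d + O O}{3} = - \frac{14 d + O^{2}}{3} = - \frac{O^{2} + 14 d}{3} = - \frac{14 d}{3} - \frac{O^{2}}{3}$)
$\sqrt{\left(-140 - 72\right) + I{\left(-4,-11 \right)}} = \sqrt{\left(-140 - 72\right) - \left(- \frac{56}{3} + \frac{\left(-11\right)^{2}}{3}\right)} = \sqrt{\left(-140 - 72\right) + \left(\frac{56}{3} - \frac{121}{3}\right)} = \sqrt{-212 + \left(\frac{56}{3} - \frac{121}{3}\right)} = \sqrt{-212 - \frac{65}{3}} = \sqrt{- \frac{701}{3}} = \frac{i \sqrt{2103}}{3}$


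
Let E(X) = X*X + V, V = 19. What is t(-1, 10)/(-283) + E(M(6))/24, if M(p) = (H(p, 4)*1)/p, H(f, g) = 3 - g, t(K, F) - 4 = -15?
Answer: 203359/244512 ≈ 0.83169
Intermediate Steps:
t(K, F) = -11 (t(K, F) = 4 - 15 = -11)
M(p) = -1/p (M(p) = ((3 - 1*4)*1)/p = ((3 - 4)*1)/p = (-1*1)/p = -1/p)
E(X) = 19 + X² (E(X) = X*X + 19 = X² + 19 = 19 + X²)
t(-1, 10)/(-283) + E(M(6))/24 = -11/(-283) + (19 + (-1/6)²)/24 = -11*(-1/283) + (19 + (-1*⅙)²)*(1/24) = 11/283 + (19 + (-⅙)²)*(1/24) = 11/283 + (19 + 1/36)*(1/24) = 11/283 + (685/36)*(1/24) = 11/283 + 685/864 = 203359/244512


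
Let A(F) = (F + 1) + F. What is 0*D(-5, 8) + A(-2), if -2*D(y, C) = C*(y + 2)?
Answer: -3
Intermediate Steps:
D(y, C) = -C*(2 + y)/2 (D(y, C) = -C*(y + 2)/2 = -C*(2 + y)/2)
A(F) = 1 + 2*F (A(F) = (1 + F) + F = 1 + 2*F)
0*D(-5, 8) + A(-2) = 0*(-1/2*8*(2 - 5)) + (1 + 2*(-2)) = 0*(-1/2*8*(-3)) + (1 - 4) = 0*12 - 3 = 0 - 3 = -3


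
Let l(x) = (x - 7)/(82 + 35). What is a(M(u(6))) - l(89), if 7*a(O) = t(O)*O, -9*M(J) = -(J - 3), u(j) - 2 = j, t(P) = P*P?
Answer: -44869/66339 ≈ -0.67636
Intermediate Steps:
t(P) = P²
u(j) = 2 + j
l(x) = -7/117 + x/117 (l(x) = (-7 + x)/117 = (-7 + x)*(1/117) = -7/117 + x/117)
M(J) = -⅓ + J/9 (M(J) = -(-1)*(J - 3)/9 = -(-1)*(-3 + J)/9 = -(3 - J)/9 = -⅓ + J/9)
a(O) = O³/7 (a(O) = (O²*O)/7 = O³/7)
a(M(u(6))) - l(89) = (-⅓ + (2 + 6)/9)³/7 - (-7/117 + (1/117)*89) = (-⅓ + (⅑)*8)³/7 - (-7/117 + 89/117) = (-⅓ + 8/9)³/7 - 1*82/117 = (5/9)³/7 - 82/117 = (⅐)*(125/729) - 82/117 = 125/5103 - 82/117 = -44869/66339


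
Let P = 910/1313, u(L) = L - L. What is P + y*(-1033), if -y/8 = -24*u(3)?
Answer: 70/101 ≈ 0.69307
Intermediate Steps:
u(L) = 0
P = 70/101 (P = 910*(1/1313) = 70/101 ≈ 0.69307)
y = 0 (y = -(-192)*0 = -8*0 = 0)
P + y*(-1033) = 70/101 + 0*(-1033) = 70/101 + 0 = 70/101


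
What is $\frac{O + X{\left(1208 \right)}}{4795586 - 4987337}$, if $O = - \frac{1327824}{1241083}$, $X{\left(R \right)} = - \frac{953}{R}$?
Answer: $\frac{2786763491}{287478518850264} \approx 9.6938 \cdot 10^{-6}$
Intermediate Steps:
$O = - \frac{1327824}{1241083}$ ($O = \left(-1327824\right) \frac{1}{1241083} = - \frac{1327824}{1241083} \approx -1.0699$)
$\frac{O + X{\left(1208 \right)}}{4795586 - 4987337} = \frac{- \frac{1327824}{1241083} - \frac{953}{1208}}{4795586 - 4987337} = \frac{- \frac{1327824}{1241083} - \frac{953}{1208}}{-191751} = \left(- \frac{1327824}{1241083} - \frac{953}{1208}\right) \left(- \frac{1}{191751}\right) = \left(- \frac{2786763491}{1499228264}\right) \left(- \frac{1}{191751}\right) = \frac{2786763491}{287478518850264}$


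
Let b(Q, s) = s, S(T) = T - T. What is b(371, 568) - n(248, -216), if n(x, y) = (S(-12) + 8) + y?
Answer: 776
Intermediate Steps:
S(T) = 0
n(x, y) = 8 + y (n(x, y) = (0 + 8) + y = 8 + y)
b(371, 568) - n(248, -216) = 568 - (8 - 216) = 568 - 1*(-208) = 568 + 208 = 776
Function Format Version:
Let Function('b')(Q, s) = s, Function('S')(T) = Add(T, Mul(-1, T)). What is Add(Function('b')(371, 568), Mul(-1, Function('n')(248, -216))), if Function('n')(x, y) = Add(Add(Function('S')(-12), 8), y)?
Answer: 776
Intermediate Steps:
Function('S')(T) = 0
Function('n')(x, y) = Add(8, y) (Function('n')(x, y) = Add(Add(0, 8), y) = Add(8, y))
Add(Function('b')(371, 568), Mul(-1, Function('n')(248, -216))) = Add(568, Mul(-1, Add(8, -216))) = Add(568, Mul(-1, -208)) = Add(568, 208) = 776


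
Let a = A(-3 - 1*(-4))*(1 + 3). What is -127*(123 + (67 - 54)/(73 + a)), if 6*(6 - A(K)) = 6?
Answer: -1454404/93 ≈ -15639.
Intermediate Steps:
A(K) = 5 (A(K) = 6 - ⅙*6 = 6 - 1 = 5)
a = 20 (a = 5*(1 + 3) = 5*4 = 20)
-127*(123 + (67 - 54)/(73 + a)) = -127*(123 + (67 - 54)/(73 + 20)) = -127*(123 + 13/93) = -127*11452/93 = -1454404/93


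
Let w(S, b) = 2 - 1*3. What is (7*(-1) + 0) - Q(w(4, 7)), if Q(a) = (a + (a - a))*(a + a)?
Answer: -9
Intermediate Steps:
w(S, b) = -1 (w(S, b) = 2 - 3 = -1)
Q(a) = 2*a² (Q(a) = (a + 0)*(2*a) = a*(2*a) = 2*a²)
(7*(-1) + 0) - Q(w(4, 7)) = (7*(-1) + 0) - 2*(-1)² = (-7 + 0) - 2 = -7 - 1*2 = -7 - 2 = -9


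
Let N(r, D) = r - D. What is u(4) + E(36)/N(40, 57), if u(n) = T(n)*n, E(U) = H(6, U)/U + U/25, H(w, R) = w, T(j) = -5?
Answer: -51241/2550 ≈ -20.095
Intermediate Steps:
E(U) = 6/U + U/25
u(n) = -5*n
u(4) + E(36)/N(40, 57) = -5*4 + (6/36 + (1/25)*36)/(40 - 1*57) = -20 + (6*(1/36) + 36/25)/(40 - 57) = -20 + (⅙ + 36/25)/(-17) = -20 + (241/150)*(-1/17) = -20 - 241/2550 = -51241/2550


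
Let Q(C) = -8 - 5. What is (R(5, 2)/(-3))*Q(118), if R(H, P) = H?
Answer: 65/3 ≈ 21.667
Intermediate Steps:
Q(C) = -13
(R(5, 2)/(-3))*Q(118) = (5/(-3))*(-13) = (5*(-⅓))*(-13) = -5/3*(-13) = 65/3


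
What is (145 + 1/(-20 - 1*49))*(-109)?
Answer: -1090436/69 ≈ -15803.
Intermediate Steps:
(145 + 1/(-20 - 1*49))*(-109) = (145 + 1/(-20 - 49))*(-109) = (145 + 1/(-69))*(-109) = (145 - 1/69)*(-109) = (10004/69)*(-109) = -1090436/69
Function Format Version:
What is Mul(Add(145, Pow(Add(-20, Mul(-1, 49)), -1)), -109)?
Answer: Rational(-1090436, 69) ≈ -15803.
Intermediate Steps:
Mul(Add(145, Pow(Add(-20, Mul(-1, 49)), -1)), -109) = Mul(Add(145, Pow(Add(-20, -49), -1)), -109) = Mul(Add(145, Pow(-69, -1)), -109) = Mul(Add(145, Rational(-1, 69)), -109) = Mul(Rational(10004, 69), -109) = Rational(-1090436, 69)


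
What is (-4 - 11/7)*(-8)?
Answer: 312/7 ≈ 44.571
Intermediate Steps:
(-4 - 11/7)*(-8) = -39/7*(-8) = 312/7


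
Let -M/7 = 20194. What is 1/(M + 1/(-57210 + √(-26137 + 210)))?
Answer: -462666151453876/65401561845304094789 + I*√25927/65401561845304094789 ≈ -7.0742e-6 + 2.462e-18*I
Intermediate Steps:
M = -141358 (M = -7*20194 = -141358)
1/(M + 1/(-57210 + √(-26137 + 210))) = 1/(-141358 + 1/(-57210 + √(-26137 + 210))) = 1/(-141358 + 1/(-57210 + √(-25927))) = 1/(-141358 + 1/(-57210 + I*√25927))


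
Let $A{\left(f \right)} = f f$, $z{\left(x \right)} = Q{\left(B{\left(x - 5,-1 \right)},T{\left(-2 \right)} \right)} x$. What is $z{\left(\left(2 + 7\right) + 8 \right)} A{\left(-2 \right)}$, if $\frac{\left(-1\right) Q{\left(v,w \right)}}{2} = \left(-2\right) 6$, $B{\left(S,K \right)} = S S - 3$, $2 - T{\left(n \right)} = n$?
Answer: $1632$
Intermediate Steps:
$T{\left(n \right)} = 2 - n$
$B{\left(S,K \right)} = -3 + S^{2}$ ($B{\left(S,K \right)} = S^{2} - 3 = -3 + S^{2}$)
$Q{\left(v,w \right)} = 24$ ($Q{\left(v,w \right)} = - 2 \left(\left(-2\right) 6\right) = \left(-2\right) \left(-12\right) = 24$)
$z{\left(x \right)} = 24 x$
$A{\left(f \right)} = f^{2}$
$z{\left(\left(2 + 7\right) + 8 \right)} A{\left(-2 \right)} = 24 \left(\left(2 + 7\right) + 8\right) \left(-2\right)^{2} = 24 \left(9 + 8\right) 4 = 24 \cdot 17 \cdot 4 = 408 \cdot 4 = 1632$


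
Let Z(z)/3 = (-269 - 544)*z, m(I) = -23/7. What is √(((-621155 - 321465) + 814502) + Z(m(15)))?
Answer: I*√5885103/7 ≈ 346.56*I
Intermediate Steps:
m(I) = -23/7 (m(I) = -23*⅐ = -23/7)
Z(z) = -2439*z (Z(z) = 3*((-269 - 544)*z) = 3*(-813*z) = -2439*z)
√(((-621155 - 321465) + 814502) + Z(m(15))) = √(((-621155 - 321465) + 814502) - 2439*(-23/7)) = √((-942620 + 814502) + 56097/7) = √(-128118 + 56097/7) = √(-840729/7) = I*√5885103/7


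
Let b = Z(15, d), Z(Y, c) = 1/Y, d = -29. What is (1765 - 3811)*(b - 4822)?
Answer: 49328378/5 ≈ 9.8657e+6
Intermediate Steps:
b = 1/15 ≈ 0.066667
(1765 - 3811)*(b - 4822) = (1765 - 3811)*(1/15 - 4822) = -2046*(-72329/15) = 49328378/5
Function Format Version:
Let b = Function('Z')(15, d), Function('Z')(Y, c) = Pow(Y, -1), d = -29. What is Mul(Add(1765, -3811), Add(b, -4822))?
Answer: Rational(49328378, 5) ≈ 9.8657e+6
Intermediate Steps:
b = Rational(1, 15) (b = Pow(15, -1) = Rational(1, 15) ≈ 0.066667)
Mul(Add(1765, -3811), Add(b, -4822)) = Mul(Add(1765, -3811), Add(Rational(1, 15), -4822)) = Mul(-2046, Rational(-72329, 15)) = Rational(49328378, 5)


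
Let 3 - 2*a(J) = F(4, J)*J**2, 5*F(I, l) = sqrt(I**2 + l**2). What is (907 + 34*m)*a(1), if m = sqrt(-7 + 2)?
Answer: (15 - sqrt(17))*(907 + 34*I*sqrt(5))/10 ≈ 986.53 + 82.693*I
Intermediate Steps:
F(I, l) = sqrt(I**2 + l**2)/5
m = I*sqrt(5) (m = sqrt(-5) = I*sqrt(5) ≈ 2.2361*I)
a(J) = 3/2 - J**2*sqrt(16 + J**2)/10 (a(J) = 3/2 - sqrt(4**2 + J**2)/5*J**2/2 = 3/2 - sqrt(16 + J**2)/5*J**2/2 = 3/2 - J**2*sqrt(16 + J**2)/10)
(907 + 34*m)*a(1) = (907 + 34*(I*sqrt(5)))*(3/2 - 1/10*1**2*sqrt(16 + 1**2)) = (907 + 34*I*sqrt(5))*(3/2 - 1/10*1*sqrt(16 + 1)) = (907 + 34*I*sqrt(5))*(3/2 - 1/10*1*sqrt(17)) = (907 + 34*I*sqrt(5))*(3/2 - sqrt(17)/10)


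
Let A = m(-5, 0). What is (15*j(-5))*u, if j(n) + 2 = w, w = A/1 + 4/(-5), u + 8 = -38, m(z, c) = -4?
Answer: 4692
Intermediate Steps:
u = -46 (u = -8 - 38 = -46)
A = -4
w = -24/5 (w = -4/1 + 4/(-5) = -4*1 + 4*(-⅕) = -4 - ⅘ = -24/5 ≈ -4.8000)
j(n) = -34/5 (j(n) = -2 - 24/5 = -34/5)
(15*j(-5))*u = (15*(-34/5))*(-46) = -102*(-46) = 4692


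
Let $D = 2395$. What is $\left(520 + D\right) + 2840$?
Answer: $5755$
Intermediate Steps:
$\left(520 + D\right) + 2840 = \left(520 + 2395\right) + 2840 = 2915 + 2840 = 5755$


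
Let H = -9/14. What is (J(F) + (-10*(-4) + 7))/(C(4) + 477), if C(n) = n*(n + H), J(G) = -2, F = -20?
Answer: 315/3433 ≈ 0.091756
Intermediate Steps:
H = -9/14 (H = -9*1/14 = -9/14 ≈ -0.64286)
C(n) = n*(-9/14 + n) (C(n) = n*(n - 9/14) = n*(-9/14 + n))
(J(F) + (-10*(-4) + 7))/(C(4) + 477) = (-2 + (-10*(-4) + 7))/((1/14)*4*(-9 + 14*4) + 477) = (-2 + (40 + 7))/((1/14)*4*(-9 + 56) + 477) = (-2 + 47)/((1/14)*4*47 + 477) = 45/(94/7 + 477) = 45/(3433/7) = 45*(7/3433) = 315/3433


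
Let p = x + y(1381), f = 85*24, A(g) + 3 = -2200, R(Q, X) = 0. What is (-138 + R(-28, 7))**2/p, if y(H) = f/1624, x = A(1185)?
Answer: -1932966/223477 ≈ -8.6495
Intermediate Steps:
A(g) = -2203 (A(g) = -3 - 2200 = -2203)
x = -2203
f = 2040
y(H) = 255/203 (y(H) = 2040/1624 = 2040*(1/1624) = 255/203)
p = -446954/203 (p = -2203 + 255/203 = -446954/203 ≈ -2201.7)
(-138 + R(-28, 7))**2/p = (-138 + 0)**2/(-446954/203) = (-138)**2*(-203/446954) = 19044*(-203/446954) = -1932966/223477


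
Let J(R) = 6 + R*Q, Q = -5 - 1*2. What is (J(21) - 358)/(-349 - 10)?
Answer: 499/359 ≈ 1.3900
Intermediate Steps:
Q = -7 (Q = -5 - 2 = -7)
J(R) = 6 - 7*R (J(R) = 6 + R*(-7) = 6 - 7*R)
(J(21) - 358)/(-349 - 10) = ((6 - 7*21) - 358)/(-349 - 10) = ((6 - 147) - 358)/(-359) = (-141 - 358)*(-1/359) = -499*(-1/359) = 499/359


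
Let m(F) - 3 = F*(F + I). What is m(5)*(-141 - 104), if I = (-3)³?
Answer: 26215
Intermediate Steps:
I = -27
m(F) = 3 + F*(-27 + F) (m(F) = 3 + F*(F - 27) = 3 + F*(-27 + F))
m(5)*(-141 - 104) = (3 + 5² - 27*5)*(-141 - 104) = (3 + 25 - 135)*(-245) = -107*(-245) = 26215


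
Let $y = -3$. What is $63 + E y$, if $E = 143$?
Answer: $-366$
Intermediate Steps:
$63 + E y = 63 + 143 \left(-3\right) = 63 - 429 = -366$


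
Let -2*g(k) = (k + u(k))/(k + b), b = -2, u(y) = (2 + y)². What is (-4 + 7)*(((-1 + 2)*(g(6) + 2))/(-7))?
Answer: 81/28 ≈ 2.8929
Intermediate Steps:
g(k) = -(k + (2 + k)²)/(2*(-2 + k)) (g(k) = -(k + (2 + k)²)/(2*(k - 2)) = -(k + (2 + k)²)/(2*(-2 + k)))
(-4 + 7)*(((-1 + 2)*(g(6) + 2))/(-7)) = (-4 + 7)*(((-1 + 2)*((-1*6 - (2 + 6)²)/(2*(-2 + 6)) + 2))/(-7)) = 3*((1*((½)*(-6 - 1*8²)/4 + 2))*(-⅐)) = 3*((1*((½)*(¼)*(-6 - 1*64) + 2))*(-⅐)) = 3*((1*((½)*(¼)*(-6 - 64) + 2))*(-⅐)) = 3*((1*((½)*(¼)*(-70) + 2))*(-⅐)) = 3*((1*(-35/4 + 2))*(-⅐)) = 3*((1*(-27/4))*(-⅐)) = 3*(-27/4*(-⅐)) = 3*(27/28) = 81/28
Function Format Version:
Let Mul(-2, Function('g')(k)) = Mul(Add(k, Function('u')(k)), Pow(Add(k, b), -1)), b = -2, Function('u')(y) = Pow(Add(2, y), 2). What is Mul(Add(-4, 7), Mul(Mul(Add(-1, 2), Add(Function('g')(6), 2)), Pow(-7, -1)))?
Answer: Rational(81, 28) ≈ 2.8929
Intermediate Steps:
Function('g')(k) = Mul(Rational(-1, 2), Pow(Add(-2, k), -1), Add(k, Pow(Add(2, k), 2))) (Function('g')(k) = Mul(Rational(-1, 2), Mul(Add(k, Pow(Add(2, k), 2)), Pow(Add(k, -2), -1))) = Mul(Rational(-1, 2), Mul(Add(k, Pow(Add(2, k), 2)), Pow(Add(-2, k), -1))) = Mul(Rational(-1, 2), Mul(Pow(Add(-2, k), -1), Add(k, Pow(Add(2, k), 2)))) = Mul(Rational(-1, 2), Pow(Add(-2, k), -1), Add(k, Pow(Add(2, k), 2))))
Mul(Add(-4, 7), Mul(Mul(Add(-1, 2), Add(Function('g')(6), 2)), Pow(-7, -1))) = Mul(Add(-4, 7), Mul(Mul(Add(-1, 2), Add(Mul(Rational(1, 2), Pow(Add(-2, 6), -1), Add(Mul(-1, 6), Mul(-1, Pow(Add(2, 6), 2)))), 2)), Pow(-7, -1))) = Mul(3, Mul(Mul(1, Add(Mul(Rational(1, 2), Pow(4, -1), Add(-6, Mul(-1, Pow(8, 2)))), 2)), Rational(-1, 7))) = Mul(3, Mul(Mul(1, Add(Mul(Rational(1, 2), Rational(1, 4), Add(-6, Mul(-1, 64))), 2)), Rational(-1, 7))) = Mul(3, Mul(Mul(1, Add(Mul(Rational(1, 2), Rational(1, 4), Add(-6, -64)), 2)), Rational(-1, 7))) = Mul(3, Mul(Mul(1, Add(Mul(Rational(1, 2), Rational(1, 4), -70), 2)), Rational(-1, 7))) = Mul(3, Mul(Mul(1, Add(Rational(-35, 4), 2)), Rational(-1, 7))) = Mul(3, Mul(Mul(1, Rational(-27, 4)), Rational(-1, 7))) = Mul(3, Mul(Rational(-27, 4), Rational(-1, 7))) = Mul(3, Rational(27, 28)) = Rational(81, 28)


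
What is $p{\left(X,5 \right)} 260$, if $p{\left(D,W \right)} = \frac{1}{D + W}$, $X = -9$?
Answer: $-65$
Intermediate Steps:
$p{\left(X,5 \right)} 260 = \frac{1}{-9 + 5} \cdot 260 = \frac{1}{-4} \cdot 260 = \left(- \frac{1}{4}\right) 260 = -65$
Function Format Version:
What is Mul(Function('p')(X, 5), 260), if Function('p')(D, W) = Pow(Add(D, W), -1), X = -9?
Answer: -65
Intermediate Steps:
Mul(Function('p')(X, 5), 260) = Mul(Pow(Add(-9, 5), -1), 260) = Mul(Pow(-4, -1), 260) = Mul(Rational(-1, 4), 260) = -65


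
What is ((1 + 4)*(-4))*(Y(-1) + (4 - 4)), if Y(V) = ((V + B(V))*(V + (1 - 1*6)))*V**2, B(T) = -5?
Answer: -720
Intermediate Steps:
Y(V) = V**2*(-5 + V)**2 (Y(V) = ((V - 5)*(V + (1 - 1*6)))*V**2 = ((-5 + V)*(V + (1 - 6)))*V**2 = ((-5 + V)*(V - 5))*V**2 = ((-5 + V)*(-5 + V))*V**2 = (-5 + V)**2*V**2 = V**2*(-5 + V)**2)
((1 + 4)*(-4))*(Y(-1) + (4 - 4)) = ((1 + 4)*(-4))*((-1)**2*(25 + (-1)**2 - 10*(-1)) + (4 - 4)) = (5*(-4))*(1*(25 + 1 + 10) + 0) = -20*(1*36 + 0) = -20*(36 + 0) = -20*36 = -720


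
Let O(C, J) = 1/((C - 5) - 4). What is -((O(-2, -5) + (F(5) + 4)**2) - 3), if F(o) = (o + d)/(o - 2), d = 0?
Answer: -2873/99 ≈ -29.020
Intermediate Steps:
F(o) = o/(-2 + o) (F(o) = (o + 0)/(o - 2) = o/(-2 + o))
O(C, J) = 1/(-9 + C) (O(C, J) = 1/((-5 + C) - 4) = 1/(-9 + C))
-((O(-2, -5) + (F(5) + 4)**2) - 3) = -((1/(-9 - 2) + (5/(-2 + 5) + 4)**2) - 3) = -((1/(-11) + (5/3 + 4)**2) - 3) = -((-1/11 + (5*(1/3) + 4)**2) - 3) = -((-1/11 + (5/3 + 4)**2) - 3) = -((-1/11 + (17/3)**2) - 3) = -((-1/11 + 289/9) - 3) = -(3170/99 - 3) = -1*2873/99 = -2873/99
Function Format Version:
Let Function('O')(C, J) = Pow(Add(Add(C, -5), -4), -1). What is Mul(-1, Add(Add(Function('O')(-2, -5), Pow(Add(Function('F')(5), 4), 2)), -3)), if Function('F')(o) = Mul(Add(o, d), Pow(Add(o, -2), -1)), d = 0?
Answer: Rational(-2873, 99) ≈ -29.020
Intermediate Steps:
Function('F')(o) = Mul(o, Pow(Add(-2, o), -1)) (Function('F')(o) = Mul(Add(o, 0), Pow(Add(o, -2), -1)) = Mul(o, Pow(Add(-2, o), -1)))
Function('O')(C, J) = Pow(Add(-9, C), -1) (Function('O')(C, J) = Pow(Add(Add(-5, C), -4), -1) = Pow(Add(-9, C), -1))
Mul(-1, Add(Add(Function('O')(-2, -5), Pow(Add(Function('F')(5), 4), 2)), -3)) = Mul(-1, Add(Add(Pow(Add(-9, -2), -1), Pow(Add(Mul(5, Pow(Add(-2, 5), -1)), 4), 2)), -3)) = Mul(-1, Add(Add(Pow(-11, -1), Pow(Add(Mul(5, Pow(3, -1)), 4), 2)), -3)) = Mul(-1, Add(Add(Rational(-1, 11), Pow(Add(Mul(5, Rational(1, 3)), 4), 2)), -3)) = Mul(-1, Add(Add(Rational(-1, 11), Pow(Add(Rational(5, 3), 4), 2)), -3)) = Mul(-1, Add(Add(Rational(-1, 11), Pow(Rational(17, 3), 2)), -3)) = Mul(-1, Add(Add(Rational(-1, 11), Rational(289, 9)), -3)) = Mul(-1, Add(Rational(3170, 99), -3)) = Mul(-1, Rational(2873, 99)) = Rational(-2873, 99)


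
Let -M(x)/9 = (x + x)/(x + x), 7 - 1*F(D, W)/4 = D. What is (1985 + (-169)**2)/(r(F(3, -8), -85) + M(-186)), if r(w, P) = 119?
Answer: 15273/55 ≈ 277.69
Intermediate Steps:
F(D, W) = 28 - 4*D
M(x) = -9 (M(x) = -9*(x + x)/(x + x) = -9*2*x/(2*x) = -9*2*x*1/(2*x) = -9*1 = -9)
(1985 + (-169)**2)/(r(F(3, -8), -85) + M(-186)) = (1985 + (-169)**2)/(119 - 9) = (1985 + 28561)/110 = 30546*(1/110) = 15273/55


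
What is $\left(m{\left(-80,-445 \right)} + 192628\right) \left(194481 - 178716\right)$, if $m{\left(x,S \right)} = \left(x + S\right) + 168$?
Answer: $3031152315$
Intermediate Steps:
$m{\left(x,S \right)} = 168 + S + x$ ($m{\left(x,S \right)} = \left(S + x\right) + 168 = 168 + S + x$)
$\left(m{\left(-80,-445 \right)} + 192628\right) \left(194481 - 178716\right) = \left(\left(168 - 445 - 80\right) + 192628\right) \left(194481 - 178716\right) = \left(-357 + 192628\right) 15765 = 192271 \cdot 15765 = 3031152315$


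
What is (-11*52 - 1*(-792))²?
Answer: 48400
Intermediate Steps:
(-11*52 - 1*(-792))² = (-572 + 792)² = 220² = 48400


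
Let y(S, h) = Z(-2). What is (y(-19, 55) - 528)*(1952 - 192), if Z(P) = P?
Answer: -932800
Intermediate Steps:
y(S, h) = -2
(y(-19, 55) - 528)*(1952 - 192) = (-2 - 528)*(1952 - 192) = -530*1760 = -932800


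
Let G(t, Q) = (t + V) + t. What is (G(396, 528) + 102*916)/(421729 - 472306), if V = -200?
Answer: -4088/2199 ≈ -1.8590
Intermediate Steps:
G(t, Q) = -200 + 2*t (G(t, Q) = (t - 200) + t = (-200 + t) + t = -200 + 2*t)
(G(396, 528) + 102*916)/(421729 - 472306) = ((-200 + 2*396) + 102*916)/(421729 - 472306) = ((-200 + 792) + 93432)/(-50577) = (592 + 93432)*(-1/50577) = 94024*(-1/50577) = -4088/2199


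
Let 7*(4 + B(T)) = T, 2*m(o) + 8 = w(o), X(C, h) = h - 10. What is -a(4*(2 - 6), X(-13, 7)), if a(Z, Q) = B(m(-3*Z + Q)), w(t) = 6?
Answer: 29/7 ≈ 4.1429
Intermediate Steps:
X(C, h) = -10 + h
m(o) = -1 (m(o) = -4 + (½)*6 = -4 + 3 = -1)
B(T) = -4 + T/7
a(Z, Q) = -29/7 (a(Z, Q) = -4 + (⅐)*(-1) = -4 - ⅐ = -29/7)
-a(4*(2 - 6), X(-13, 7)) = -1*(-29/7) = 29/7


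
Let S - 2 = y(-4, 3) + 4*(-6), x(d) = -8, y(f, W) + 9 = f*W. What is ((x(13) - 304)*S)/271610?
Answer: 6708/135805 ≈ 0.049394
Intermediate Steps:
y(f, W) = -9 + W*f (y(f, W) = -9 + f*W = -9 + W*f)
S = -43 (S = 2 + ((-9 + 3*(-4)) + 4*(-6)) = 2 + ((-9 - 12) - 24) = 2 + (-21 - 24) = 2 - 45 = -43)
((x(13) - 304)*S)/271610 = ((-8 - 304)*(-43))/271610 = -312*(-43)*(1/271610) = 13416*(1/271610) = 6708/135805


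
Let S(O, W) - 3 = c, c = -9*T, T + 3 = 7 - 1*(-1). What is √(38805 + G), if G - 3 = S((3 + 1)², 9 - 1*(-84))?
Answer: √38766 ≈ 196.89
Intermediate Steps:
T = 5 (T = -3 + (7 - 1*(-1)) = -3 + (7 + 1) = -3 + 8 = 5)
c = -45 (c = -9*5 = -45)
S(O, W) = -42 (S(O, W) = 3 - 45 = -42)
G = -39 (G = 3 - 42 = -39)
√(38805 + G) = √(38805 - 39) = √38766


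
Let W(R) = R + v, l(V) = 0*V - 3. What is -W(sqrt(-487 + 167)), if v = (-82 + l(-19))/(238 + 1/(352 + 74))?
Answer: 36210/101389 - 8*I*sqrt(5) ≈ 0.35714 - 17.889*I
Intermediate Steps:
l(V) = -3 (l(V) = 0 - 3 = -3)
v = -36210/101389 (v = (-82 - 3)/(238 + 1/(352 + 74)) = -85/(238 + 1/426) = -85/101389/426 = -85*426/101389 = -36210/101389 ≈ -0.35714)
W(R) = -36210/101389 + R (W(R) = R - 36210/101389 = -36210/101389 + R)
-W(sqrt(-487 + 167)) = -(-36210/101389 + sqrt(-487 + 167)) = -(-36210/101389 + sqrt(-320)) = -(-36210/101389 + 8*I*sqrt(5)) = 36210/101389 - 8*I*sqrt(5)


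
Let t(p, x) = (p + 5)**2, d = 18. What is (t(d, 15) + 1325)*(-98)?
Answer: -181692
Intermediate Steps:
t(p, x) = (5 + p)**2
(t(d, 15) + 1325)*(-98) = ((5 + 18)**2 + 1325)*(-98) = (23**2 + 1325)*(-98) = (529 + 1325)*(-98) = 1854*(-98) = -181692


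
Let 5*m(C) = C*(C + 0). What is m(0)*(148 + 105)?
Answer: 0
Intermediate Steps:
m(C) = C**2/5 (m(C) = (C*(C + 0))/5 = (C*C)/5 = C**2/5)
m(0)*(148 + 105) = ((1/5)*0**2)*(148 + 105) = ((1/5)*0)*253 = 0*253 = 0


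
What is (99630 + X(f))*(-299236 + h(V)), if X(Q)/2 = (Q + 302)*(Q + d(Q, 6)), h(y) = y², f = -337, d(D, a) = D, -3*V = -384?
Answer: -41525502120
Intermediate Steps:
V = 128 (V = -⅓*(-384) = 128)
X(Q) = 4*Q*(302 + Q) (X(Q) = 2*((Q + 302)*(Q + Q)) = 2*((302 + Q)*(2*Q)) = 2*(2*Q*(302 + Q)) = 4*Q*(302 + Q))
(99630 + X(f))*(-299236 + h(V)) = (99630 + 4*(-337)*(302 - 337))*(-299236 + 128²) = (99630 + 4*(-337)*(-35))*(-299236 + 16384) = (99630 + 47180)*(-282852) = 146810*(-282852) = -41525502120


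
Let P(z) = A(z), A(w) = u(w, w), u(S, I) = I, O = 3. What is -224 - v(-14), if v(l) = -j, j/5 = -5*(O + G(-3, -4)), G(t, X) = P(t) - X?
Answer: -324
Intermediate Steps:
A(w) = w
P(z) = z
G(t, X) = t - X
j = -100 (j = 5*(-5*(3 + (-3 - 1*(-4)))) = 5*(-5*(3 + (-3 + 4))) = 5*(-5*(3 + 1)) = 5*(-5*4) = 5*(-20) = -100)
v(l) = 100 (v(l) = -1*(-100) = 100)
-224 - v(-14) = -224 - 1*100 = -224 - 100 = -324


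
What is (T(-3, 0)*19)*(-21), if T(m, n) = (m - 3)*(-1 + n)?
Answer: -2394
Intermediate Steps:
T(m, n) = (-1 + n)*(-3 + m) (T(m, n) = (-3 + m)*(-1 + n) = (-1 + n)*(-3 + m))
(T(-3, 0)*19)*(-21) = ((3 - 1*(-3) - 3*0 - 3*0)*19)*(-21) = ((3 + 3 + 0 + 0)*19)*(-21) = (6*19)*(-21) = 114*(-21) = -2394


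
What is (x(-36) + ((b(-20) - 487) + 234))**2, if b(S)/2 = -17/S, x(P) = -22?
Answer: 7469289/100 ≈ 74693.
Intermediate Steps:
b(S) = -34/S (b(S) = 2*(-17/S) = -34/S)
(x(-36) + ((b(-20) - 487) + 234))**2 = (-22 + ((-34/(-20) - 487) + 234))**2 = (-22 + ((-34*(-1/20) - 487) + 234))**2 = (-22 + ((17/10 - 487) + 234))**2 = (-22 + (-4853/10 + 234))**2 = (-22 - 2513/10)**2 = (-2733/10)**2 = 7469289/100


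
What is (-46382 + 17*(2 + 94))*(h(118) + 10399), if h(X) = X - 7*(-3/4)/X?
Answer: -111070506875/236 ≈ -4.7064e+8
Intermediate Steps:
h(X) = X + 21/(4*X) (h(X) = X - 7*(-3*1/4)/X = X - (-21)/(4*X) = X + 21/(4*X))
(-46382 + 17*(2 + 94))*(h(118) + 10399) = (-46382 + 17*(2 + 94))*((118 + (21/4)/118) + 10399) = (-46382 + 17*96)*((118 + (21/4)*(1/118)) + 10399) = (-46382 + 1632)*((118 + 21/472) + 10399) = -44750*(55717/472 + 10399) = -44750*4964045/472 = -111070506875/236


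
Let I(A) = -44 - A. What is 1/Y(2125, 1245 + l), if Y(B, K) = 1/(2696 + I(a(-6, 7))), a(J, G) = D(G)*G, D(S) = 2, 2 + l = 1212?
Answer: 2638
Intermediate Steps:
l = 1210 (l = -2 + 1212 = 1210)
a(J, G) = 2*G
Y(B, K) = 1/2638 (Y(B, K) = 1/(2696 + (-44 - 2*7)) = 1/(2696 + (-44 - 1*14)) = 1/(2696 + (-44 - 14)) = 1/(2696 - 58) = 1/2638)
1/Y(2125, 1245 + l) = 1/(1/2638) = 2638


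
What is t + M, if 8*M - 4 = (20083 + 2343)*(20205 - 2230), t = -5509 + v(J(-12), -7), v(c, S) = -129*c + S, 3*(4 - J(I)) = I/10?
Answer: 1007646713/20 ≈ 5.0382e+7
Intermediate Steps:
J(I) = 4 - I/30 (J(I) = 4 - I/(3*10) = 4 - I/30)
v(c, S) = S - 129*c
t = -30418/5 (t = -5509 + (-7 - 129*(4 - 1/30*(-12))) = -5509 + (-7 - 129*(4 + ⅖)) = -5509 + (-7 - 129*22/5) = -5509 + (-7 - 2838/5) = -5509 - 2873/5 = -30418/5 ≈ -6083.6)
M = 201553677/4 (M = ½ + ((20083 + 2343)*(20205 - 2230))/8 = ½ + (22426*17975)/8 = ½ + (⅛)*403107350 = ½ + 201553675/4 = 201553677/4 ≈ 5.0388e+7)
t + M = -30418/5 + 201553677/4 = 1007646713/20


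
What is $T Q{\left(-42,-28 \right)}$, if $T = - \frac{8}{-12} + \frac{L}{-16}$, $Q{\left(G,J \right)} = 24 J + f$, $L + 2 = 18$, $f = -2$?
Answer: $\frac{674}{3} \approx 224.67$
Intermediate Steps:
$L = 16$ ($L = -2 + 18 = 16$)
$Q{\left(G,J \right)} = -2 + 24 J$ ($Q{\left(G,J \right)} = 24 J - 2 = -2 + 24 J$)
$T = - \frac{1}{3}$ ($T = - \frac{8}{-12} + \frac{16}{-16} = \left(-8\right) \left(- \frac{1}{12}\right) + 16 \left(- \frac{1}{16}\right) = \frac{2}{3} - 1 = - \frac{1}{3} \approx -0.33333$)
$T Q{\left(-42,-28 \right)} = - \frac{-2 + 24 \left(-28\right)}{3} = - \frac{-2 - 672}{3} = \left(- \frac{1}{3}\right) \left(-674\right) = \frac{674}{3}$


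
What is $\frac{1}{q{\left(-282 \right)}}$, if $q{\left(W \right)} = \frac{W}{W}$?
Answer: $1$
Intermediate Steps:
$q{\left(W \right)} = 1$
$\frac{1}{q{\left(-282 \right)}} = 1^{-1} = 1$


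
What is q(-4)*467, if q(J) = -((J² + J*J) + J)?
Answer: -13076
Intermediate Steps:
q(J) = -J - 2*J² (q(J) = -((J² + J²) + J) = -(2*J² + J) = -(J + 2*J²) = -J - 2*J²)
q(-4)*467 = -1*(-4)*(1 + 2*(-4))*467 = -1*(-4)*(1 - 8)*467 = -1*(-4)*(-7)*467 = -28*467 = -13076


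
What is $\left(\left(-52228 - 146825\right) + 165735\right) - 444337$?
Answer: $-477655$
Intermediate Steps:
$\left(\left(-52228 - 146825\right) + 165735\right) - 444337 = \left(-199053 + 165735\right) - 444337 = -33318 - 444337 = -477655$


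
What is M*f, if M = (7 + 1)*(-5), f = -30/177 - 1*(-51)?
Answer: -119960/59 ≈ -2033.2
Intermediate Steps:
f = 2999/59 (f = -30*1/177 + 51 = -10/59 + 51 = 2999/59 ≈ 50.831)
M = -40 (M = 8*(-5) = -40)
M*f = -40*2999/59 = -119960/59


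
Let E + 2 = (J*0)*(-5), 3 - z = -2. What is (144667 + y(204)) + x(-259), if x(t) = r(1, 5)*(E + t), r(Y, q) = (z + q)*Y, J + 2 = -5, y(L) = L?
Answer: 142261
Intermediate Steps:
z = 5 (z = 3 - 1*(-2) = 3 + 2 = 5)
J = -7 (J = -2 - 5 = -7)
r(Y, q) = Y*(5 + q) (r(Y, q) = (5 + q)*Y = Y*(5 + q))
E = -2 (E = -2 - 7*0*(-5) = -2 + 0*(-5) = -2 + 0 = -2)
x(t) = -20 + 10*t (x(t) = (1*(5 + 5))*(-2 + t) = (1*10)*(-2 + t) = 10*(-2 + t) = -20 + 10*t)
(144667 + y(204)) + x(-259) = (144667 + 204) + (-20 + 10*(-259)) = 144871 + (-20 - 2590) = 144871 - 2610 = 142261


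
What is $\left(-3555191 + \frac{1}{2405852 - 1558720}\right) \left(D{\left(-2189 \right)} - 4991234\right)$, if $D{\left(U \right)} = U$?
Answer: $\frac{15038772254513838253}{847132} \approx 1.7753 \cdot 10^{13}$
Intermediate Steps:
$\left(-3555191 + \frac{1}{2405852 - 1558720}\right) \left(D{\left(-2189 \right)} - 4991234\right) = \left(-3555191 + \frac{1}{2405852 - 1558720}\right) \left(-2189 - 4991234\right) = \left(-3555191 + \frac{1}{847132}\right) \left(-4993423\right) = \left(- \frac{3011716062211}{847132}\right) \left(-4993423\right) = \frac{15038772254513838253}{847132}$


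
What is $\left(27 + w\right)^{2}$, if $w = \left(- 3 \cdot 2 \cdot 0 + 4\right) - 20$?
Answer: $121$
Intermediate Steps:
$w = -16$ ($w = \left(\left(-3\right) 0 + 4\right) - 20 = \left(0 + 4\right) - 20 = 4 - 20 = -16$)
$\left(27 + w\right)^{2} = \left(27 - 16\right)^{2} = 11^{2} = 121$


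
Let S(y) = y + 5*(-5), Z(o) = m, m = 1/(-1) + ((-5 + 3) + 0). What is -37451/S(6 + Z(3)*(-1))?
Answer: 37451/16 ≈ 2340.7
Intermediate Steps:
m = -3 (m = -1 + (-2 + 0) = -1 - 2 = -3)
Z(o) = -3
S(y) = -25 + y (S(y) = y - 25 = -25 + y)
-37451/S(6 + Z(3)*(-1)) = -37451/(-25 + (6 - 3*(-1))) = -37451/(-25 + (6 + 3)) = -37451/(-25 + 9) = -37451/(-16) = -37451*(-1/16) = 37451/16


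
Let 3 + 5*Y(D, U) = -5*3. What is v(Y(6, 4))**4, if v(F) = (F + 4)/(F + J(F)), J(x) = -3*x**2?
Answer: 625/79502005521 ≈ 7.8614e-9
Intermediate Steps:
Y(D, U) = -18/5 (Y(D, U) = -3/5 + (-5*3)/5 = -3/5 + (1/5)*(-15) = -3/5 - 3 = -18/5)
v(F) = (4 + F)/(F - 3*F**2) (v(F) = (F + 4)/(F - 3*F**2) = (4 + F)/(F - 3*F**2))
v(Y(6, 4))**4 = ((-4 - 1*(-18/5))/((-18/5)*(-1 + 3*(-18/5))))**4 = (-5*(-4 + 18/5)/(18*(-1 - 54/5)))**4 = (-5/18*(-2/5)/(-59/5))**4 = (-5/18*(-5/59)*(-2/5))**4 = (-5/531)**4 = 625/79502005521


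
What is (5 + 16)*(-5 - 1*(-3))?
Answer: -42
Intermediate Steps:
(5 + 16)*(-5 - 1*(-3)) = 21*(-5 + 3) = 21*(-2) = -42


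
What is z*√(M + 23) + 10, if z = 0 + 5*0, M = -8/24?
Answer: 10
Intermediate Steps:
M = -⅓ (M = -8*1/24 = -⅓ ≈ -0.33333)
z = 0 (z = 0 + 0 = 0)
z*√(M + 23) + 10 = 0*√(-⅓ + 23) + 10 = 0*√(68/3) + 10 = 0*(2*√51/3) + 10 = 0 + 10 = 10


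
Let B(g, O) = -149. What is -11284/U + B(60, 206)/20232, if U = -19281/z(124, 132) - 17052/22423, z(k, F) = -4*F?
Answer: -900986769110705/2854967240808 ≈ -315.59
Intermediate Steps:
U = 141111469/3946448 (U = -19281/((-4*132)) - 17052/22423 = -19281/(-528) - 17052*1/22423 = -19281*(-1/528) - 17052/22423 = 6427/176 - 17052/22423 = 141111469/3946448 ≈ 35.757)
-11284/U + B(60, 206)/20232 = -11284/141111469/3946448 - 149/20232 = -11284*3946448/141111469 - 149*1/20232 = -44531719232/141111469 - 149/20232 = -900986769110705/2854967240808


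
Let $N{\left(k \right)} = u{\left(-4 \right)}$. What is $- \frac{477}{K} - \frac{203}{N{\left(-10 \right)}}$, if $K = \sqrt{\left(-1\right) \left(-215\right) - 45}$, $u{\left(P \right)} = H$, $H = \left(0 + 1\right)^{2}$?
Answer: $-203 - \frac{477 \sqrt{170}}{170} \approx -239.58$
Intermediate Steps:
$H = 1$ ($H = 1^{2} = 1$)
$u{\left(P \right)} = 1$
$N{\left(k \right)} = 1$
$K = \sqrt{170}$ ($K = \sqrt{215 - 45} = \sqrt{170} \approx 13.038$)
$- \frac{477}{K} - \frac{203}{N{\left(-10 \right)}} = - \frac{477}{\sqrt{170}} - \frac{203}{1} = - 477 \frac{\sqrt{170}}{170} - 203 = - \frac{477 \sqrt{170}}{170} - 203 = -203 - \frac{477 \sqrt{170}}{170}$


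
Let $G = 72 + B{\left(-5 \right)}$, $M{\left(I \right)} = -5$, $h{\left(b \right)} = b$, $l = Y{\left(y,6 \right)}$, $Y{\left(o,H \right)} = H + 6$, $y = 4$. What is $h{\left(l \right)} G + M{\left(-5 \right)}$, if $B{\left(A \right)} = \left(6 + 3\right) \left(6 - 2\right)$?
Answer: $1291$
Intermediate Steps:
$Y{\left(o,H \right)} = 6 + H$
$l = 12$ ($l = 6 + 6 = 12$)
$B{\left(A \right)} = 36$ ($B{\left(A \right)} = 9 \cdot 4 = 36$)
$G = 108$ ($G = 72 + 36 = 108$)
$h{\left(l \right)} G + M{\left(-5 \right)} = 12 \cdot 108 - 5 = 1296 - 5 = 1291$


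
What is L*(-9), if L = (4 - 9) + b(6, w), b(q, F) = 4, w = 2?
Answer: 9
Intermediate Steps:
L = -1 (L = (4 - 9) + 4 = -5 + 4 = -1)
L*(-9) = -1*(-9) = 9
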